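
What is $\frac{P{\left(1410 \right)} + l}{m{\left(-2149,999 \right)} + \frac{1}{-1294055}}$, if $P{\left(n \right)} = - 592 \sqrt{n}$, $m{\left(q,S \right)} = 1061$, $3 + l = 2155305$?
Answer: $\frac{154948851645}{76277353} - \frac{383040280 \sqrt{1410}}{686496177} \approx 2010.4$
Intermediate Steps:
$l = 2155302$ ($l = -3 + 2155305 = 2155302$)
$\frac{P{\left(1410 \right)} + l}{m{\left(-2149,999 \right)} + \frac{1}{-1294055}} = \frac{- 592 \sqrt{1410} + 2155302}{1061 + \frac{1}{-1294055}} = \frac{2155302 - 592 \sqrt{1410}}{1061 - \frac{1}{1294055}} = \frac{2155302 - 592 \sqrt{1410}}{\frac{1372992354}{1294055}} = \left(2155302 - 592 \sqrt{1410}\right) \frac{1294055}{1372992354} = \frac{154948851645}{76277353} - \frac{383040280 \sqrt{1410}}{686496177}$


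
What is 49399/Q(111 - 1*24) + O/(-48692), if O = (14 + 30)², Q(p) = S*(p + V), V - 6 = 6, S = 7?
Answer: 85856945/1205127 ≈ 71.243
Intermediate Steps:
V = 12 (V = 6 + 6 = 12)
Q(p) = 84 + 7*p (Q(p) = 7*(p + 12) = 7*(12 + p) = 84 + 7*p)
O = 1936 (O = 44² = 1936)
49399/Q(111 - 1*24) + O/(-48692) = 49399/(84 + 7*(111 - 1*24)) + 1936/(-48692) = 49399/(84 + 7*(111 - 24)) + 1936*(-1/48692) = 49399/(84 + 7*87) - 484/12173 = 49399/(84 + 609) - 484/12173 = 49399/693 - 484/12173 = 49399*(1/693) - 484/12173 = 7057/99 - 484/12173 = 85856945/1205127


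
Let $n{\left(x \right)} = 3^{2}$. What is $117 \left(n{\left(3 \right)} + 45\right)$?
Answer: $6318$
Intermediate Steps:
$n{\left(x \right)} = 9$
$117 \left(n{\left(3 \right)} + 45\right) = 117 \left(9 + 45\right) = 117 \cdot 54 = 6318$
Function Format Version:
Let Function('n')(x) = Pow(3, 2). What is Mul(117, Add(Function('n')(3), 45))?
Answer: 6318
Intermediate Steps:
Function('n')(x) = 9
Mul(117, Add(Function('n')(3), 45)) = Mul(117, Add(9, 45)) = Mul(117, 54) = 6318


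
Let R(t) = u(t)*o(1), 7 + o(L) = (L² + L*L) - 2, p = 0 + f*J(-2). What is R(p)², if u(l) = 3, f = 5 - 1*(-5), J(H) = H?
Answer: 441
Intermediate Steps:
f = 10 (f = 5 + 5 = 10)
p = -20 (p = 0 + 10*(-2) = 0 - 20 = -20)
o(L) = -9 + 2*L² (o(L) = -7 + ((L² + L*L) - 2) = -7 + ((L² + L²) - 2) = -7 + (2*L² - 2) = -7 + (-2 + 2*L²) = -9 + 2*L²)
R(t) = -21 (R(t) = 3*(-9 + 2*1²) = 3*(-9 + 2*1) = 3*(-9 + 2) = 3*(-7) = -21)
R(p)² = (-21)² = 441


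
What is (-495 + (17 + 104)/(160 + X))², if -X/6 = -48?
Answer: 49123846321/200704 ≈ 2.4476e+5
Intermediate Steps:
X = 288 (X = -6*(-48) = 288)
(-495 + (17 + 104)/(160 + X))² = (-495 + (17 + 104)/(160 + 288))² = (-495 + 121/448)² = (-221639/448)² = 49123846321/200704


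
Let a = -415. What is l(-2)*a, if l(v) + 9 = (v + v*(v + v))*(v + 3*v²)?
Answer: -21165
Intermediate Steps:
l(v) = -9 + (v + 2*v²)*(v + 3*v²) (l(v) = -9 + (v + v*(v + v))*(v + 3*v²) = -9 + (v + v*(2*v))*(v + 3*v²) = -9 + (v + 2*v²)*(v + 3*v²))
l(-2)*a = (-9 + (-2)² + 5*(-2)³ + 6*(-2)⁴)*(-415) = (-9 + 4 + 5*(-8) + 6*16)*(-415) = (-9 + 4 - 40 + 96)*(-415) = 51*(-415) = -21165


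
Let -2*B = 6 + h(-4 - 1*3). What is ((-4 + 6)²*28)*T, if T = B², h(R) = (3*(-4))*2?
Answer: 9072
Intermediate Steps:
h(R) = -24 (h(R) = -12*2 = -24)
B = 9 (B = -(6 - 24)/2 = -½*(-18) = 9)
T = 81 (T = 9² = 81)
((-4 + 6)²*28)*T = ((-4 + 6)²*28)*81 = (2²*28)*81 = (4*28)*81 = 112*81 = 9072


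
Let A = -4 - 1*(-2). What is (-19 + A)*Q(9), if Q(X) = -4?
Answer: 84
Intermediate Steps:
A = -2 (A = -4 + 2 = -2)
(-19 + A)*Q(9) = (-19 - 2)*(-4) = -21*(-4) = 84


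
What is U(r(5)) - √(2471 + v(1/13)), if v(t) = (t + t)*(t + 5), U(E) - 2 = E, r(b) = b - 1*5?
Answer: 2 - √417731/13 ≈ -47.717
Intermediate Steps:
r(b) = -5 + b (r(b) = b - 5 = -5 + b)
U(E) = 2 + E
v(t) = 2*t*(5 + t) (v(t) = (2*t)*(5 + t) = 2*t*(5 + t))
U(r(5)) - √(2471 + v(1/13)) = (2 + (-5 + 5)) - √(2471 + 2*(5 + 1/13)/13) = (2 + 0) - √(2471 + 2*(1/13)*(5 + 1/13)) = 2 - √(2471 + 2*(1/13)*(66/13)) = 2 - √(2471 + 132/169) = 2 - √(417731/169) = 2 - √417731/13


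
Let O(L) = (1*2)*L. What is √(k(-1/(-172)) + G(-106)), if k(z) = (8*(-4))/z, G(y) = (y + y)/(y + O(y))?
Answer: I*√49530/3 ≈ 74.184*I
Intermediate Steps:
O(L) = 2*L
G(y) = ⅔ (G(y) = (y + y)/(y + 2*y) = (2*y)/((3*y)) = (2*y)*(1/(3*y)) = ⅔)
k(z) = -32/z
√(k(-1/(-172)) + G(-106)) = √(-32/((-1/(-172))) + ⅔) = √(-32/((-1*(-1/172))) + ⅔) = √(-32/1/172 + ⅔) = √(-32*172 + ⅔) = √(-5504 + ⅔) = √(-16510/3) = I*√49530/3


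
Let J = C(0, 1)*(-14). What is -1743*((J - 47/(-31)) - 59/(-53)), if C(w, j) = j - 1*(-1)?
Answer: 72655212/1643 ≈ 44221.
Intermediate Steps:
C(w, j) = 1 + j (C(w, j) = j + 1 = 1 + j)
J = -28 (J = (1 + 1)*(-14) = 2*(-14) = -28)
-1743*((J - 47/(-31)) - 59/(-53)) = -1743*((-28 - 47/(-31)) - 59/(-53)) = -1743*((-28 - 47*(-1/31)) - 59*(-1/53)) = -1743*((-28 + 47/31) + 59/53) = -1743*(-821/31 + 59/53) = -1743*(-41684/1643) = 72655212/1643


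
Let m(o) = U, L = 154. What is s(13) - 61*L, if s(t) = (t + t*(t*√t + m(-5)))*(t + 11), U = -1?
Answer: -9394 + 4056*√13 ≈ 5230.1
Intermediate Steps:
m(o) = -1
s(t) = (11 + t)*(t + t*(-1 + t^(3/2))) (s(t) = (t + t*(t*√t - 1))*(t + 11) = (t + t*(t^(3/2) - 1))*(11 + t) = (t + t*(-1 + t^(3/2)))*(11 + t) = (11 + t)*(t + t*(-1 + t^(3/2))))
s(13) - 61*L = 13^(5/2)*(11 + 13) - 61*154 = (169*√13)*24 - 9394 = 4056*√13 - 9394 = -9394 + 4056*√13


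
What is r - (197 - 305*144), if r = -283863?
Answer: -240140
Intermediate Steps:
r - (197 - 305*144) = -283863 - (197 - 305*144) = -283863 - (197 - 43920) = -283863 - 1*(-43723) = -283863 + 43723 = -240140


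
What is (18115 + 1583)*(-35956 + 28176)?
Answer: -153250440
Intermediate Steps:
(18115 + 1583)*(-35956 + 28176) = 19698*(-7780) = -153250440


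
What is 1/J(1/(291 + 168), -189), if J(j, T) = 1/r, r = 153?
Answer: 153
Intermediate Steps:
J(j, T) = 1/153
1/J(1/(291 + 168), -189) = 1/(1/153) = 153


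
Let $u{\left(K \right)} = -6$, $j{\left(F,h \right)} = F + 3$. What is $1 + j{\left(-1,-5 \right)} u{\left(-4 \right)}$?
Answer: $-11$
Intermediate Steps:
$j{\left(F,h \right)} = 3 + F$
$1 + j{\left(-1,-5 \right)} u{\left(-4 \right)} = 1 + \left(3 - 1\right) \left(-6\right) = 1 + 2 \left(-6\right) = 1 - 12 = -11$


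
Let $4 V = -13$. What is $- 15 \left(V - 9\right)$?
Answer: $\frac{735}{4} \approx 183.75$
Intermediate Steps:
$V = - \frac{13}{4}$ ($V = \frac{1}{4} \left(-13\right) = - \frac{13}{4} \approx -3.25$)
$- 15 \left(V - 9\right) = - 15 \left(- \frac{13}{4} - 9\right) = \left(-15\right) \left(- \frac{49}{4}\right) = \frac{735}{4}$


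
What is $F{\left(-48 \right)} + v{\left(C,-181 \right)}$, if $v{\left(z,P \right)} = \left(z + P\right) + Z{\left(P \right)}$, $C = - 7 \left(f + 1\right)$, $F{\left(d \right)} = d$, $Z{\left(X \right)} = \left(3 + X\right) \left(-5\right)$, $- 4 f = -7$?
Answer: $\frac{2567}{4} \approx 641.75$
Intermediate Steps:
$f = \frac{7}{4}$ ($f = \left(- \frac{1}{4}\right) \left(-7\right) = \frac{7}{4} \approx 1.75$)
$Z{\left(X \right)} = -15 - 5 X$
$C = - \frac{77}{4}$ ($C = - 7 \left(\frac{7}{4} + 1\right) = \left(-7\right) \frac{11}{4} = - \frac{77}{4} \approx -19.25$)
$v{\left(z,P \right)} = -15 + z - 4 P$ ($v{\left(z,P \right)} = \left(z + P\right) - \left(15 + 5 P\right) = \left(P + z\right) - \left(15 + 5 P\right) = -15 + z - 4 P$)
$F{\left(-48 \right)} + v{\left(C,-181 \right)} = -48 - - \frac{2759}{4} = -48 + \frac{2759}{4} = \frac{2567}{4}$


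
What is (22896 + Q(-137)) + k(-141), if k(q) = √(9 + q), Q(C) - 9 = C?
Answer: 22768 + 2*I*√33 ≈ 22768.0 + 11.489*I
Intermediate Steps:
Q(C) = 9 + C
(22896 + Q(-137)) + k(-141) = (22896 + (9 - 137)) + √(9 - 141) = (22896 - 128) + √(-132) = 22768 + 2*I*√33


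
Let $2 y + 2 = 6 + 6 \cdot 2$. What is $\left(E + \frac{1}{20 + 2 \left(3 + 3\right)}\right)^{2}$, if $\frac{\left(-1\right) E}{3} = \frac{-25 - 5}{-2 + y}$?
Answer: $\frac{231361}{1024} \approx 225.94$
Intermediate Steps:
$y = 8$ ($y = -1 + \frac{6 + 6 \cdot 2}{2} = -1 + \frac{6 + 12}{2} = -1 + \frac{1}{2} \cdot 18 = -1 + 9 = 8$)
$E = 15$ ($E = - 3 \frac{-25 - 5}{-2 + 8} = - 3 \left(- \frac{30}{6}\right) = - 3 \left(\left(-30\right) \frac{1}{6}\right) = \left(-3\right) \left(-5\right) = 15$)
$\left(E + \frac{1}{20 + 2 \left(3 + 3\right)}\right)^{2} = \left(15 + \frac{1}{20 + 2 \left(3 + 3\right)}\right)^{2} = \left(15 + \frac{1}{20 + 2 \cdot 6}\right)^{2} = \left(15 + \frac{1}{20 + 12}\right)^{2} = \left(15 + \frac{1}{32}\right)^{2} = \left(\frac{481}{32}\right)^{2} = \frac{231361}{1024}$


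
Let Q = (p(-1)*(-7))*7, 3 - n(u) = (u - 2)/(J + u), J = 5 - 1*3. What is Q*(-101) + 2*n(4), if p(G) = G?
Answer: -14831/3 ≈ -4943.7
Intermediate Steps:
J = 2 (J = 5 - 3 = 2)
n(u) = 3 - (-2 + u)/(2 + u) (n(u) = 3 - (u - 2)/(2 + u) = 3 - (-2 + u)/(2 + u))
Q = 49 (Q = -1*(-7)*7 = 7*7 = 49)
Q*(-101) + 2*n(4) = 49*(-101) + 2*(2*(4 + 4)/(2 + 4)) = -4949 + 2*(2*8/6) = -4949 + 2*(2*(1/6)*8) = -4949 + 2*(8/3) = -4949 + 16/3 = -14831/3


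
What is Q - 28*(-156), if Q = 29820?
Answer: 34188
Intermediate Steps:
Q - 28*(-156) = 29820 - 28*(-156) = 29820 + 4368 = 34188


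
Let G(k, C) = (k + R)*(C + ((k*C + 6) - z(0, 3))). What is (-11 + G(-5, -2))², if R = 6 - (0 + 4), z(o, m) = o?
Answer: 2809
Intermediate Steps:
R = 2 (R = 6 - 1*4 = 6 - 4 = 2)
G(k, C) = (2 + k)*(6 + C + C*k) (G(k, C) = (k + 2)*(C + ((k*C + 6) - 1*0)) = (2 + k)*(C + ((C*k + 6) + 0)) = (2 + k)*(C + ((6 + C*k) + 0)) = (2 + k)*(C + (6 + C*k)) = (2 + k)*(6 + C + C*k))
(-11 + G(-5, -2))² = (-11 + (12 + 2*(-2) + 6*(-5) - 2*(-5)² + 3*(-2)*(-5)))² = (-11 + (12 - 4 - 30 - 2*25 + 30))² = (-11 + (12 - 4 - 30 - 50 + 30))² = (-11 - 42)² = (-53)² = 2809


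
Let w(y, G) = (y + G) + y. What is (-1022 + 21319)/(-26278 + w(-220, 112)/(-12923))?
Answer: -262298131/339590266 ≈ -0.77240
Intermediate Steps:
w(y, G) = G + 2*y (w(y, G) = (G + y) + y = G + 2*y)
(-1022 + 21319)/(-26278 + w(-220, 112)/(-12923)) = (-1022 + 21319)/(-26278 + (112 + 2*(-220))/(-12923)) = 20297/(-26278 + (112 - 440)*(-1/12923)) = 20297/(-26278 - 328*(-1/12923)) = 20297/(-26278 + 328/12923) = 20297/(-339590266/12923) = 20297*(-12923/339590266) = -262298131/339590266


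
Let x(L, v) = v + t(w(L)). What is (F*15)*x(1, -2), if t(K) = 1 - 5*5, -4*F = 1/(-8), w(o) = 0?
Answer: -195/16 ≈ -12.188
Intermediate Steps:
F = 1/32 (F = -1/4/(-8) = -1/4*(-1/8) = 1/32 ≈ 0.031250)
t(K) = -24 (t(K) = 1 - 25 = -24)
x(L, v) = -24 + v (x(L, v) = v - 24 = -24 + v)
(F*15)*x(1, -2) = ((1/32)*15)*(-24 - 2) = (15/32)*(-26) = -195/16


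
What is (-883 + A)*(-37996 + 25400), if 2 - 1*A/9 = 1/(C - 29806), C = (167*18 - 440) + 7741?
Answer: 212452021096/19499 ≈ 1.0896e+7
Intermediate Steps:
C = 10307 (C = (3006 - 440) + 7741 = 2566 + 7741 = 10307)
A = 350991/19499 (A = 18 - 9/(10307 - 29806) = 18 - 9/(-19499) = 18 - 9*(-1/19499) = 18 + 9/19499 = 350991/19499 ≈ 18.000)
(-883 + A)*(-37996 + 25400) = (-883 + 350991/19499)*(-37996 + 25400) = -16866626/19499*(-12596) = 212452021096/19499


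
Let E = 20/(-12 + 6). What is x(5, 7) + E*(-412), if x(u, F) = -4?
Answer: 4108/3 ≈ 1369.3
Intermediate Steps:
E = -10/3 (E = 20/(-6) = -⅙*20 = -10/3 ≈ -3.3333)
x(5, 7) + E*(-412) = -4 - 10/3*(-412) = -4 + 4120/3 = 4108/3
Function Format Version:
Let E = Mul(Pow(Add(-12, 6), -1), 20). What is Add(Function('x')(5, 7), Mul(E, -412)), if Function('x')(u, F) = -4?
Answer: Rational(4108, 3) ≈ 1369.3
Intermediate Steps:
E = Rational(-10, 3) (E = Mul(Pow(-6, -1), 20) = Mul(Rational(-1, 6), 20) = Rational(-10, 3) ≈ -3.3333)
Add(Function('x')(5, 7), Mul(E, -412)) = Add(-4, Mul(Rational(-10, 3), -412)) = Add(-4, Rational(4120, 3)) = Rational(4108, 3)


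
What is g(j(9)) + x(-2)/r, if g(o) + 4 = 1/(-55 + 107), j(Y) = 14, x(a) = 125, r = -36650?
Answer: -151861/38116 ≈ -3.9842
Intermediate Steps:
g(o) = -207/52 (g(o) = -4 + 1/(-55 + 107) = -4 + 1/52 = -207/52)
g(j(9)) + x(-2)/r = -207/52 + 125/(-36650) = -207/52 + 125*(-1/36650) = -207/52 - 5/1466 = -151861/38116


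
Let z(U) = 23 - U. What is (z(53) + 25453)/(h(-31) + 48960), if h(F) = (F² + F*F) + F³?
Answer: 25423/21091 ≈ 1.2054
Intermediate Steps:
h(F) = F³ + 2*F² (h(F) = (F² + F²) + F³ = 2*F² + F³ = F³ + 2*F²)
(z(53) + 25453)/(h(-31) + 48960) = ((23 - 1*53) + 25453)/((-31)²*(2 - 31) + 48960) = ((23 - 53) + 25453)/(961*(-29) + 48960) = (-30 + 25453)/(-27869 + 48960) = 25423/21091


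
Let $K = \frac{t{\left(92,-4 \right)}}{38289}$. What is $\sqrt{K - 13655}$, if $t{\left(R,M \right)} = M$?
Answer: $\frac{i \sqrt{20018879052411}}{38289} \approx 116.85 i$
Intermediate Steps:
$K = - \frac{4}{38289} \approx -0.00010447$
$\sqrt{K - 13655} = \sqrt{- \frac{4}{38289} - 13655} = \sqrt{- \frac{522836299}{38289}} = \frac{i \sqrt{20018879052411}}{38289}$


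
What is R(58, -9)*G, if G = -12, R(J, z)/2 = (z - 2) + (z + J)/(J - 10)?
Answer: 479/2 ≈ 239.50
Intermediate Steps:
R(J, z) = -4 + 2*z + 2*(J + z)/(-10 + J) (R(J, z) = 2*((z - 2) + (z + J)/(J - 10)) = 2*((-2 + z) + (J + z)/(-10 + J)) = 2*(-2 + z + (J + z)/(-10 + J)) = -4 + 2*z + 2*(J + z)/(-10 + J))
R(58, -9)*G = (2*(20 - 1*58 - 9*(-9) + 58*(-9))/(-10 + 58))*(-12) = (2*(20 - 58 + 81 - 522)/48)*(-12) = (2*(1/48)*(-479))*(-12) = -479/24*(-12) = 479/2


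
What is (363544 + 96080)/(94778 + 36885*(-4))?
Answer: -229812/26381 ≈ -8.7113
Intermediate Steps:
(363544 + 96080)/(94778 + 36885*(-4)) = 459624/(94778 - 147540) = 459624/(-52762) = 459624*(-1/52762) = -229812/26381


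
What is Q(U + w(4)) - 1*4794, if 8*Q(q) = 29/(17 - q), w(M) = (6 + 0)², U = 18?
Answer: -1419053/296 ≈ -4794.1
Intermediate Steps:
w(M) = 36 (w(M) = 6² = 36)
Q(q) = 29/(8*(17 - q)) (Q(q) = (29/(17 - q))/8 = 29/(8*(17 - q)))
Q(U + w(4)) - 1*4794 = -29/(-136 + 8*(18 + 36)) - 1*4794 = -29/(-136 + 8*54) - 4794 = -29/(-136 + 432) - 4794 = -29/296 - 4794 = -1419053/296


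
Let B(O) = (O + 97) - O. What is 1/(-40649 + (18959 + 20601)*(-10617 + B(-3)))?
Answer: -1/416211849 ≈ -2.4026e-9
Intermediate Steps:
B(O) = 97 (B(O) = (97 + O) - O = 97)
1/(-40649 + (18959 + 20601)*(-10617 + B(-3))) = 1/(-40649 + (18959 + 20601)*(-10617 + 97)) = 1/(-40649 + 39560*(-10520)) = 1/(-40649 - 416171200) = 1/(-416211849) = -1/416211849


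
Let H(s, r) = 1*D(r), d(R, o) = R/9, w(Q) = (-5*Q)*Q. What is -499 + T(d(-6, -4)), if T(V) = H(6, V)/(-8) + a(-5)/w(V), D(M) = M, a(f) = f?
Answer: -1490/3 ≈ -496.67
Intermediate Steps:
w(Q) = -5*Q**2
d(R, o) = R/9 (d(R, o) = R*(1/9) = R/9)
H(s, r) = r (H(s, r) = 1*r = r)
T(V) = V**(-2) - V/8 (T(V) = V/(-8) - 5*(-1/(5*V**2)) = V*(-1/8) - (-1)/V**2 = -V/8 + V**(-2) = V**(-2) - V/8)
-499 + T(d(-6, -4)) = -499 + (((1/9)*(-6))**(-2) - (-6)/72) = -499 + ((-2/3)**(-2) - 1/8*(-2/3)) = -499 + (9/4 + 1/12) = -499 + 7/3 = -1490/3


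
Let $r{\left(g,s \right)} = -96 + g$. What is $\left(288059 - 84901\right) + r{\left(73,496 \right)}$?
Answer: $203135$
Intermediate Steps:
$\left(288059 - 84901\right) + r{\left(73,496 \right)} = \left(288059 - 84901\right) + \left(-96 + 73\right) = 203158 - 23 = 203135$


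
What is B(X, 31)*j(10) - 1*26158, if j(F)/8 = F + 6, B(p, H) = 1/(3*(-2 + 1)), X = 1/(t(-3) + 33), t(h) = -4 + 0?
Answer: -78602/3 ≈ -26201.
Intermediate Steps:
t(h) = -4
X = 1/29 (X = 1/(-4 + 33) = 1/29 ≈ 0.034483)
B(p, H) = -1/3 (B(p, H) = 1/(3*(-1)) = 1/(-3) = -1/3)
j(F) = 48 + 8*F (j(F) = 8*(F + 6) = 8*(6 + F) = 48 + 8*F)
B(X, 31)*j(10) - 1*26158 = -(48 + 8*10)/3 - 1*26158 = -(48 + 80)/3 - 26158 = -1/3*128 - 26158 = -128/3 - 26158 = -78602/3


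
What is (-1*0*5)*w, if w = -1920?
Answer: 0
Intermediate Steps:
(-1*0*5)*w = (-1*0*5)*(-1920) = (0*5)*(-1920) = 0*(-1920) = 0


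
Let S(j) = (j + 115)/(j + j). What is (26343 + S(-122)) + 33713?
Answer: 14653671/244 ≈ 60056.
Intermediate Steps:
S(j) = (115 + j)/(2*j) (S(j) = (115 + j)/((2*j)) = (115 + j)*(1/(2*j)) = (115 + j)/(2*j))
(26343 + S(-122)) + 33713 = (26343 + (½)*(115 - 122)/(-122)) + 33713 = (26343 + (½)*(-1/122)*(-7)) + 33713 = (26343 + 7/244) + 33713 = 6427699/244 + 33713 = 14653671/244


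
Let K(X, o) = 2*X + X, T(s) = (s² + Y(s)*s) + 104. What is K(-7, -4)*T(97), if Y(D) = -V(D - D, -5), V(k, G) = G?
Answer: -209958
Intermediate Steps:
Y(D) = 5 (Y(D) = -1*(-5) = 5)
T(s) = 104 + s² + 5*s (T(s) = (s² + 5*s) + 104 = 104 + s² + 5*s)
K(X, o) = 3*X
K(-7, -4)*T(97) = (3*(-7))*(104 + 97² + 5*97) = -21*(104 + 9409 + 485) = -21*9998 = -209958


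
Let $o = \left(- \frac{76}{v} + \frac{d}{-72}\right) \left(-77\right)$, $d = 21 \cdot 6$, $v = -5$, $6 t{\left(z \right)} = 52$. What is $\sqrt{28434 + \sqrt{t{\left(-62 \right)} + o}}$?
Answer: $\frac{\sqrt{25590600 + 30 i \sqrt{924285}}}{30} \approx 168.62 + 0.095024 i$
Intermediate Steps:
$t{\left(z \right)} = \frac{26}{3}$ ($t{\left(z \right)} = \frac{1}{6} \cdot 52 = \frac{26}{3}$)
$d = 126$
$o = - \frac{20713}{20}$ ($o = \left(- \frac{76}{-5} + \frac{126}{-72}\right) \left(-77\right) = \left(\left(-76\right) \left(- \frac{1}{5}\right) + 126 \left(- \frac{1}{72}\right)\right) \left(-77\right) = \left(\frac{76}{5} - \frac{7}{4}\right) \left(-77\right) = \frac{269}{20} \left(-77\right) = - \frac{20713}{20} \approx -1035.7$)
$\sqrt{28434 + \sqrt{t{\left(-62 \right)} + o}} = \sqrt{28434 + \sqrt{\frac{26}{3} - \frac{20713}{20}}} = \sqrt{28434 + \sqrt{- \frac{61619}{60}}} = \sqrt{28434 + \frac{i \sqrt{924285}}{30}}$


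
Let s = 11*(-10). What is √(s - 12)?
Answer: I*√122 ≈ 11.045*I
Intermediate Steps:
s = -110
√(s - 12) = √(-110 - 12) = √(-122) = I*√122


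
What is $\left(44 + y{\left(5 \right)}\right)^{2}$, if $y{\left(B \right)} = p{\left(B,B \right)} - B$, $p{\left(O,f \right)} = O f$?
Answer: $4096$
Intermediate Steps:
$y{\left(B \right)} = B^{2} - B$ ($y{\left(B \right)} = B B - B = B^{2} - B$)
$\left(44 + y{\left(5 \right)}\right)^{2} = \left(44 + 5 \left(-1 + 5\right)\right)^{2} = \left(44 + 5 \cdot 4\right)^{2} = \left(44 + 20\right)^{2} = 64^{2} = 4096$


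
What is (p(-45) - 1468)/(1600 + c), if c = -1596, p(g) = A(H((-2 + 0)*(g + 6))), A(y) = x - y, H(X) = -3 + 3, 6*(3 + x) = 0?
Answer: -1471/4 ≈ -367.75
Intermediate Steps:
x = -3 (x = -3 + (1/6)*0 = -3 + 0 = -3)
H(X) = 0
A(y) = -3 - y
p(g) = -3 (p(g) = -3 - 1*0 = -3 + 0 = -3)
(p(-45) - 1468)/(1600 + c) = (-3 - 1468)/(1600 - 1596) = -1471/4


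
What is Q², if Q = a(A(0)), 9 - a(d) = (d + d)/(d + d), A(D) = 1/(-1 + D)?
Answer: 64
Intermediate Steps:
a(d) = 8 (a(d) = 9 - (d + d)/(d + d) = 9 - 2*d/(2*d) = 9 - 2*d*1/(2*d) = 9 - 1*1 = 9 - 1 = 8)
Q = 8
Q² = 8² = 64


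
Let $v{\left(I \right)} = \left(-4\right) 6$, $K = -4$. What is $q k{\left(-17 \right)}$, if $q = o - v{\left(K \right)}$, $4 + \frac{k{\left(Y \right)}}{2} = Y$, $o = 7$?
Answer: $-1302$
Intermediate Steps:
$k{\left(Y \right)} = -8 + 2 Y$
$v{\left(I \right)} = -24$
$q = 31$ ($q = 7 - -24 = 7 + 24 = 31$)
$q k{\left(-17 \right)} = 31 \left(-8 + 2 \left(-17\right)\right) = 31 \left(-8 - 34\right) = 31 \left(-42\right) = -1302$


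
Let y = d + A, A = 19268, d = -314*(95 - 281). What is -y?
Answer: -77672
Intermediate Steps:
d = 58404 (d = -314*(-186) = 58404)
y = 77672 (y = 58404 + 19268 = 77672)
-y = -1*77672 = -77672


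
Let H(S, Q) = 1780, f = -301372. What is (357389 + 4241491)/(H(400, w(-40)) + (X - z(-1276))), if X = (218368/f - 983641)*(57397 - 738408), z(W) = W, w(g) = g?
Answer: 115497805280/16823359504602071 ≈ 6.8653e-6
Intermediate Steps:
X = 50470078283558005/75343 (X = (218368/(-301372) - 983641)*(57397 - 738408) = (218368*(-1/301372) - 983641)*(-681011) = (-54592/75343 - 983641)*(-681011) = -74110518455/75343*(-681011) = 50470078283558005/75343 ≈ 6.6987e+11)
(357389 + 4241491)/(H(400, w(-40)) + (X - z(-1276))) = (357389 + 4241491)/(1780 + (50470078283558005/75343 - 1*(-1276))) = 4598880/(1780 + (50470078283558005/75343 + 1276)) = 4598880/(1780 + 50470078379695673/75343) = 4598880/(50470078513806213/75343) = 4598880*(75343/50470078513806213) = 115497805280/16823359504602071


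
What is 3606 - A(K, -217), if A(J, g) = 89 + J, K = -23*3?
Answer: 3586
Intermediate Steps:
K = -69
3606 - A(K, -217) = 3606 - (89 - 69) = 3606 - 1*20 = 3606 - 20 = 3586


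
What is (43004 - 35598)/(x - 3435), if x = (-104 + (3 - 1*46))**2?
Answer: 3703/9087 ≈ 0.40751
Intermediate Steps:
x = 21609 (x = (-104 + (3 - 46))**2 = (-104 - 43)**2 = (-147)**2 = 21609)
(43004 - 35598)/(x - 3435) = (43004 - 35598)/(21609 - 3435) = 7406/18174 = 7406*(1/18174) = 3703/9087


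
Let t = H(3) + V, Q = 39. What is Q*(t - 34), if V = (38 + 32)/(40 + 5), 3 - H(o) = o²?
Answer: -4498/3 ≈ -1499.3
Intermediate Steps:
H(o) = 3 - o²
V = 14/9 (V = 70/45 = 70*(1/45) = 14/9 ≈ 1.5556)
t = -40/9 (t = (3 - 1*3²) + 14/9 = (3 - 1*9) + 14/9 = (3 - 9) + 14/9 = -6 + 14/9 = -40/9 ≈ -4.4444)
Q*(t - 34) = 39*(-40/9 - 34) = 39*(-346/9) = -4498/3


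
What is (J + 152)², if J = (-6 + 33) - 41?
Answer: 19044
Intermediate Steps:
J = -14 (J = 27 - 41 = -14)
(J + 152)² = (-14 + 152)² = 138² = 19044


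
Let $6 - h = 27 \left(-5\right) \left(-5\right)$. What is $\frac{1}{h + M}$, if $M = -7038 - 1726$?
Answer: $- \frac{1}{9433} \approx -0.00010601$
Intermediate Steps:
$M = -8764$
$h = -669$ ($h = 6 - 27 \left(-5\right) \left(-5\right) = 6 - \left(-135\right) \left(-5\right) = 6 - 675 = -669$)
$\frac{1}{h + M} = \frac{1}{-669 - 8764} = \frac{1}{-9433} = - \frac{1}{9433}$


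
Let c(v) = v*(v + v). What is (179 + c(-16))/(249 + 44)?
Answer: 691/293 ≈ 2.3584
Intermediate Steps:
c(v) = 2*v² (c(v) = v*(2*v) = 2*v²)
(179 + c(-16))/(249 + 44) = (179 + 2*(-16)²)/(249 + 44) = (179 + 2*256)/293 = (179 + 512)*(1/293) = 691*(1/293) = 691/293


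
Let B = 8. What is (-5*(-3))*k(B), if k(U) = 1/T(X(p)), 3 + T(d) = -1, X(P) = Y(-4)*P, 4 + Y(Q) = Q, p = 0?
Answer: -15/4 ≈ -3.7500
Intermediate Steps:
Y(Q) = -4 + Q
X(P) = -8*P (X(P) = (-4 - 4)*P = -8*P)
T(d) = -4 (T(d) = -3 - 1 = -4)
k(U) = -¼ (k(U) = 1/(-4) = -¼)
(-5*(-3))*k(B) = -5*(-3)*(-¼) = 15*(-¼) = -15/4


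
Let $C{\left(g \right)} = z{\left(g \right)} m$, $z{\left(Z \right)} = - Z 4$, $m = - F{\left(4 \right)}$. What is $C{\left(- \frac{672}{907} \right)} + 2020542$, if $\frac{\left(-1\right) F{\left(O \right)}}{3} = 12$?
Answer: $\frac{1832728362}{907} \approx 2.0206 \cdot 10^{6}$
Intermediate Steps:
$F{\left(O \right)} = -36$ ($F{\left(O \right)} = \left(-3\right) 12 = -36$)
$m = 36$ ($m = \left(-1\right) \left(-36\right) = 36$)
$z{\left(Z \right)} = - 4 Z$
$C{\left(g \right)} = - 144 g$ ($C{\left(g \right)} = - 4 g 36 = - 144 g$)
$C{\left(- \frac{672}{907} \right)} + 2020542 = - 144 \left(- \frac{672}{907}\right) + 2020542 = - 144 \left(\left(-672\right) \frac{1}{907}\right) + 2020542 = \left(-144\right) \left(- \frac{672}{907}\right) + 2020542 = \frac{96768}{907} + 2020542 = \frac{1832728362}{907}$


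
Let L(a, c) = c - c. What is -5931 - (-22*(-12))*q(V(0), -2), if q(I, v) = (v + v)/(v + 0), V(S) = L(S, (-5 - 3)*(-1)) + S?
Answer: -6459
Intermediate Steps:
L(a, c) = 0
V(S) = S (V(S) = 0 + S = S)
q(I, v) = 2 (q(I, v) = (2*v)/v = 2)
-5931 - (-22*(-12))*q(V(0), -2) = -5931 - (-22*(-12))*2 = -5931 - 264*2 = -5931 - 1*528 = -5931 - 528 = -6459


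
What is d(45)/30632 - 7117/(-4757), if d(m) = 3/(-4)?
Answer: 872017505/582865696 ≈ 1.4961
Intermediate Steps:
d(m) = -¾ (d(m) = -¼*3 = -¾)
d(45)/30632 - 7117/(-4757) = -¾/30632 - 7117/(-4757) = -¾*1/30632 - 7117*(-1/4757) = -3/122528 + 7117/4757 = 872017505/582865696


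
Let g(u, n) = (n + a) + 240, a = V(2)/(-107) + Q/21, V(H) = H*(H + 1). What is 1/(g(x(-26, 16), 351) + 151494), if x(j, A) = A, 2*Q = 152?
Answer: 2247/341743001 ≈ 6.5751e-6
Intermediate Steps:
Q = 76 (Q = (½)*152 = 76)
V(H) = H*(1 + H)
a = 8006/2247 (a = (2*(1 + 2))/(-107) + 76/21 = (2*3)*(-1/107) + 76*(1/21) = 6*(-1/107) + 76/21 = -6/107 + 76/21 = 8006/2247 ≈ 3.5630)
g(u, n) = 547286/2247 + n (g(u, n) = (n + 8006/2247) + 240 = (8006/2247 + n) + 240 = 547286/2247 + n)
1/(g(x(-26, 16), 351) + 151494) = 1/((547286/2247 + 351) + 151494) = 1/(1335983/2247 + 151494) = 1/(341743001/2247) = 2247/341743001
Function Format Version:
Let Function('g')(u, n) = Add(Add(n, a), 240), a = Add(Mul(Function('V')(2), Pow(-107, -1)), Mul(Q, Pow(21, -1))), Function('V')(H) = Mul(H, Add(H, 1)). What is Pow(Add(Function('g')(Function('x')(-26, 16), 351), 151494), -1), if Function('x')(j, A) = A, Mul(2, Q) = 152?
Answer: Rational(2247, 341743001) ≈ 6.5751e-6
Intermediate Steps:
Q = 76 (Q = Mul(Rational(1, 2), 152) = 76)
Function('V')(H) = Mul(H, Add(1, H))
a = Rational(8006, 2247) (a = Add(Mul(Mul(2, Add(1, 2)), Pow(-107, -1)), Mul(76, Pow(21, -1))) = Add(Mul(Mul(2, 3), Rational(-1, 107)), Mul(76, Rational(1, 21))) = Add(Mul(6, Rational(-1, 107)), Rational(76, 21)) = Add(Rational(-6, 107), Rational(76, 21)) = Rational(8006, 2247) ≈ 3.5630)
Function('g')(u, n) = Add(Rational(547286, 2247), n) (Function('g')(u, n) = Add(Add(n, Rational(8006, 2247)), 240) = Add(Add(Rational(8006, 2247), n), 240) = Add(Rational(547286, 2247), n))
Pow(Add(Function('g')(Function('x')(-26, 16), 351), 151494), -1) = Pow(Add(Add(Rational(547286, 2247), 351), 151494), -1) = Pow(Add(Rational(1335983, 2247), 151494), -1) = Pow(Rational(341743001, 2247), -1) = Rational(2247, 341743001)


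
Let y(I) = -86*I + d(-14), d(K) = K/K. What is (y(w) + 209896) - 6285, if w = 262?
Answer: 181080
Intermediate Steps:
d(K) = 1
y(I) = 1 - 86*I (y(I) = -86*I + 1 = 1 - 86*I)
(y(w) + 209896) - 6285 = ((1 - 86*262) + 209896) - 6285 = ((1 - 22532) + 209896) - 6285 = (-22531 + 209896) - 6285 = 187365 - 6285 = 181080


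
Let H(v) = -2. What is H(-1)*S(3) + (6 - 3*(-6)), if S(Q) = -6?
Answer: 36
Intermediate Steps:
H(-1)*S(3) + (6 - 3*(-6)) = -2*(-6) + (6 - 3*(-6)) = 12 + (6 + 18) = 12 + 24 = 36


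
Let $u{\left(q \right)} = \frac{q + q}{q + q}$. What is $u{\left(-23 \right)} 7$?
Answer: $7$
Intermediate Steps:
$u{\left(q \right)} = 1$ ($u{\left(q \right)} = \frac{2 q}{2 q} = 2 q \frac{1}{2 q} = 1$)
$u{\left(-23 \right)} 7 = 1 \cdot 7 = 7$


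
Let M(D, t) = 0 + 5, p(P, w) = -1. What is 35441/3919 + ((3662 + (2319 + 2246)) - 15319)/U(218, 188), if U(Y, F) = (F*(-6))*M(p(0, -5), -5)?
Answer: 18973399/1841930 ≈ 10.301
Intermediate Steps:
M(D, t) = 5
U(Y, F) = -30*F (U(Y, F) = (F*(-6))*5 = -6*F*5 = -30*F)
35441/3919 + ((3662 + (2319 + 2246)) - 15319)/U(218, 188) = 35441/3919 + ((3662 + (2319 + 2246)) - 15319)/((-30*188)) = 35441*(1/3919) + ((3662 + 4565) - 15319)/(-5640) = 35441/3919 + (8227 - 15319)*(-1/5640) = 35441/3919 - 7092*(-1/5640) = 35441/3919 + 591/470 = 18973399/1841930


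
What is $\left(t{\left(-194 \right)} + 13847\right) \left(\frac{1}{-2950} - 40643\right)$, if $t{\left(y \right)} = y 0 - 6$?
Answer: $- \frac{1659492314691}{2950} \approx -5.6254 \cdot 10^{8}$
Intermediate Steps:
$t{\left(y \right)} = -6$ ($t{\left(y \right)} = 0 - 6 = -6$)
$\left(t{\left(-194 \right)} + 13847\right) \left(\frac{1}{-2950} - 40643\right) = \left(-6 + 13847\right) \left(\frac{1}{-2950} - 40643\right) = 13841 \left(- \frac{1}{2950} - 40643\right) = 13841 \left(- \frac{119896851}{2950}\right) = - \frac{1659492314691}{2950}$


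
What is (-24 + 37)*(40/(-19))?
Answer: -520/19 ≈ -27.368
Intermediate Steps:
(-24 + 37)*(40/(-19)) = 13*(40*(-1/19)) = 13*(-40/19) = -520/19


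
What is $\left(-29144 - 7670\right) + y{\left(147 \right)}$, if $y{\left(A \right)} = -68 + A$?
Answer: $-36735$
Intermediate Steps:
$\left(-29144 - 7670\right) + y{\left(147 \right)} = \left(-29144 - 7670\right) + \left(-68 + 147\right) = \left(-29144 - 7670\right) + 79 = -36814 + 79 = -36735$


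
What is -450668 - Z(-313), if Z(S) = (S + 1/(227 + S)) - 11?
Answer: -38729583/86 ≈ -4.5034e+5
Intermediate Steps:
Z(S) = -11 + S + 1/(227 + S)
-450668 - Z(-313) = -450668 - (-2496 + (-313)**2 + 216*(-313))/(227 - 313) = -450668 - (-2496 + 97969 - 67608)/(-86) = -450668 - (-1)*27865/86 = -450668 - 1*(-27865/86) = -450668 + 27865/86 = -38729583/86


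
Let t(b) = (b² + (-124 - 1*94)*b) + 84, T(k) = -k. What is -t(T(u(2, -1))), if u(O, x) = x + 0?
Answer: 133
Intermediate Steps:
u(O, x) = x
t(b) = 84 + b² - 218*b (t(b) = (b² + (-124 - 94)*b) + 84 = (b² - 218*b) + 84 = 84 + b² - 218*b)
-t(T(u(2, -1))) = -(84 + (-1*(-1))² - (-218)*(-1)) = -(84 + 1² - 218*1) = -(84 + 1 - 218) = -1*(-133) = 133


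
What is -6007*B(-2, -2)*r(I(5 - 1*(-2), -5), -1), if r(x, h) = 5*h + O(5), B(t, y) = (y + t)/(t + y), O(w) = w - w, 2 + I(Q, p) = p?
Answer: 30035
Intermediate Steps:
I(Q, p) = -2 + p
O(w) = 0
B(t, y) = 1 (B(t, y) = (t + y)/(t + y) = 1)
r(x, h) = 5*h (r(x, h) = 5*h + 0 = 5*h)
-6007*B(-2, -2)*r(I(5 - 1*(-2), -5), -1) = -6007*5*(-1) = -6007*(-5) = 30035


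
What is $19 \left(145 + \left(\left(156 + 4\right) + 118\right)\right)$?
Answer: $8037$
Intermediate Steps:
$19 \left(145 + \left(\left(156 + 4\right) + 118\right)\right) = 19 \left(145 + \left(160 + 118\right)\right) = 19 \left(145 + 278\right) = 19 \cdot 423 = 8037$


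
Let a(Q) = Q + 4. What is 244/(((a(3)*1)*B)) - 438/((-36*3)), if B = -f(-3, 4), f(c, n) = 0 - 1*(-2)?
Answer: -1685/126 ≈ -13.373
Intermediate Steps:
a(Q) = 4 + Q
f(c, n) = 2 (f(c, n) = 0 + 2 = 2)
B = -2 (B = -1*2 = -2)
244/(((a(3)*1)*B)) - 438/((-36*3)) = 244/((((4 + 3)*1)*(-2))) - 438/((-36*3)) = 244/(((7*1)*(-2))) - 438/(-108) = 244/((7*(-2))) - 438*(-1/108) = 244/(-14) + 73/18 = 244*(-1/14) + 73/18 = -122/7 + 73/18 = -1685/126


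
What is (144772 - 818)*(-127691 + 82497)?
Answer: -6505857076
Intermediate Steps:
(144772 - 818)*(-127691 + 82497) = 143954*(-45194) = -6505857076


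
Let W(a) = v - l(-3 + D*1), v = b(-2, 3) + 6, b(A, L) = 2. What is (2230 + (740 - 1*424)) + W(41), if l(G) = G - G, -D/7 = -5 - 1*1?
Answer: 2554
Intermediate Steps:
D = 42 (D = -7*(-5 - 1*1) = -7*(-5 - 1) = -7*(-6) = 42)
l(G) = 0
v = 8 (v = 2 + 6 = 8)
W(a) = 8 (W(a) = 8 - 1*0 = 8 + 0 = 8)
(2230 + (740 - 1*424)) + W(41) = (2230 + (740 - 1*424)) + 8 = (2230 + (740 - 424)) + 8 = (2230 + 316) + 8 = 2546 + 8 = 2554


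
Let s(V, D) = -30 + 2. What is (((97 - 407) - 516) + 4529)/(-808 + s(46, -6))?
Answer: -3703/836 ≈ -4.4294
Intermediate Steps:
s(V, D) = -28
(((97 - 407) - 516) + 4529)/(-808 + s(46, -6)) = (((97 - 407) - 516) + 4529)/(-808 - 28) = ((-310 - 516) + 4529)/(-836) = (-826 + 4529)*(-1/836) = 3703*(-1/836) = -3703/836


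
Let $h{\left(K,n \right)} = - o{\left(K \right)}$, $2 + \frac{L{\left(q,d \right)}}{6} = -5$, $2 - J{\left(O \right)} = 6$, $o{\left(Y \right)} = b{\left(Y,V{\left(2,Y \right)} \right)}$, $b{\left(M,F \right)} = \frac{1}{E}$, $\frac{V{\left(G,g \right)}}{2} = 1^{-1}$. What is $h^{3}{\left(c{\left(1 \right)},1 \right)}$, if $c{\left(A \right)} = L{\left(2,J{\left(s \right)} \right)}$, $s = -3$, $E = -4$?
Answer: $\frac{1}{64} \approx 0.015625$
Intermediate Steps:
$V{\left(G,g \right)} = 2$ ($V{\left(G,g \right)} = \frac{2}{1} = 2 \cdot 1 = 2$)
$b{\left(M,F \right)} = - \frac{1}{4}$ ($b{\left(M,F \right)} = \frac{1}{-4} = - \frac{1}{4}$)
$o{\left(Y \right)} = - \frac{1}{4}$
$J{\left(O \right)} = -4$ ($J{\left(O \right)} = 2 - 6 = -4$)
$L{\left(q,d \right)} = -42$ ($L{\left(q,d \right)} = -12 + 6 \left(-5\right) = -12 - 30 = -42$)
$c{\left(A \right)} = -42$
$h{\left(K,n \right)} = \frac{1}{4}$ ($h{\left(K,n \right)} = \left(-1\right) \left(- \frac{1}{4}\right) = \frac{1}{4}$)
$h^{3}{\left(c{\left(1 \right)},1 \right)} = \left(\frac{1}{4}\right)^{3} = \frac{1}{64}$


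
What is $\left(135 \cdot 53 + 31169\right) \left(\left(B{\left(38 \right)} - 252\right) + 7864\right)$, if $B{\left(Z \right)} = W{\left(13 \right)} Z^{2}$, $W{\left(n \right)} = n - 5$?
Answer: $734441136$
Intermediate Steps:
$W{\left(n \right)} = -5 + n$ ($W{\left(n \right)} = n - 5 = -5 + n$)
$B{\left(Z \right)} = 8 Z^{2}$ ($B{\left(Z \right)} = \left(-5 + 13\right) Z^{2} = 8 Z^{2}$)
$\left(135 \cdot 53 + 31169\right) \left(\left(B{\left(38 \right)} - 252\right) + 7864\right) = \left(135 \cdot 53 + 31169\right) \left(\left(8 \cdot 38^{2} - 252\right) + 7864\right) = \left(7155 + 31169\right) \left(\left(8 \cdot 1444 - 252\right) + 7864\right) = 38324 \left(\left(11552 - 252\right) + 7864\right) = 38324 \left(11300 + 7864\right) = 38324 \cdot 19164 = 734441136$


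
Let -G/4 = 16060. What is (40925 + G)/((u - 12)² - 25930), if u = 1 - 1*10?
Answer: 23315/25489 ≈ 0.91471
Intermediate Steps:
G = -64240 (G = -4*16060 = -64240)
u = -9 (u = 1 - 10 = -9)
(40925 + G)/((u - 12)² - 25930) = (40925 - 64240)/((-9 - 12)² - 25930) = -23315/((-21)² - 25930) = -23315/(441 - 25930) = -23315/(-25489) = -23315*(-1/25489) = 23315/25489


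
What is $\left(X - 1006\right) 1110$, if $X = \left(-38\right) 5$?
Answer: $-1327560$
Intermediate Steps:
$X = -190$
$\left(X - 1006\right) 1110 = \left(-190 - 1006\right) 1110 = \left(-1196\right) 1110 = -1327560$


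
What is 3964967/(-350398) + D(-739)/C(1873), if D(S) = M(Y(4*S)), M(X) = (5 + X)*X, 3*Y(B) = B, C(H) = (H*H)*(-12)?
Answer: -376321179014863/33189517404234 ≈ -11.339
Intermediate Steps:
C(H) = -12*H² (C(H) = H²*(-12) = -12*H²)
Y(B) = B/3
M(X) = X*(5 + X)
D(S) = 4*S*(5 + 4*S/3)/3 (D(S) = ((4*S)/3)*(5 + (4*S)/3) = (4*S/3)*(5 + 4*S/3) = 4*S*(5 + 4*S/3)/3)
3964967/(-350398) + D(-739)/C(1873) = 3964967/(-350398) + ((4/9)*(-739)*(15 + 4*(-739)))/((-12*1873²)) = 3964967*(-1/350398) + ((4/9)*(-739)*(15 - 2956))/((-12*3508129)) = -3964967/350398 + ((4/9)*(-739)*(-2941))/(-42097548) = -3964967/350398 + (8693596/9)*(-1/42097548) = -3964967/350398 - 2173399/94719483 = -376321179014863/33189517404234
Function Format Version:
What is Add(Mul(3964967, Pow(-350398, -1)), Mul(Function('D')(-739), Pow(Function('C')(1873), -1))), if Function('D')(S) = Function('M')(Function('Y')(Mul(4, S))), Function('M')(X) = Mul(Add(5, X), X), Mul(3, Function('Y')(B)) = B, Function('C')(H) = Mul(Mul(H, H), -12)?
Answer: Rational(-376321179014863, 33189517404234) ≈ -11.339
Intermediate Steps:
Function('C')(H) = Mul(-12, Pow(H, 2)) (Function('C')(H) = Mul(Pow(H, 2), -12) = Mul(-12, Pow(H, 2)))
Function('Y')(B) = Mul(Rational(1, 3), B)
Function('M')(X) = Mul(X, Add(5, X))
Function('D')(S) = Mul(Rational(4, 3), S, Add(5, Mul(Rational(4, 3), S))) (Function('D')(S) = Mul(Mul(Rational(1, 3), Mul(4, S)), Add(5, Mul(Rational(1, 3), Mul(4, S)))) = Mul(Mul(Rational(4, 3), S), Add(5, Mul(Rational(4, 3), S))) = Mul(Rational(4, 3), S, Add(5, Mul(Rational(4, 3), S))))
Add(Mul(3964967, Pow(-350398, -1)), Mul(Function('D')(-739), Pow(Function('C')(1873), -1))) = Add(Mul(3964967, Pow(-350398, -1)), Mul(Mul(Rational(4, 9), -739, Add(15, Mul(4, -739))), Pow(Mul(-12, Pow(1873, 2)), -1))) = Add(Mul(3964967, Rational(-1, 350398)), Mul(Mul(Rational(4, 9), -739, Add(15, -2956)), Pow(Mul(-12, 3508129), -1))) = Add(Rational(-3964967, 350398), Mul(Mul(Rational(4, 9), -739, -2941), Pow(-42097548, -1))) = Add(Rational(-3964967, 350398), Mul(Rational(8693596, 9), Rational(-1, 42097548))) = Add(Rational(-3964967, 350398), Rational(-2173399, 94719483)) = Rational(-376321179014863, 33189517404234)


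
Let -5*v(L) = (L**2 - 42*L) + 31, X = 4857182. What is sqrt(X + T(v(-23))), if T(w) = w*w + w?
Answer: 2*sqrt(30937649)/5 ≈ 2224.9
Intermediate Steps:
v(L) = -31/5 - L**2/5 + 42*L/5 (v(L) = -((L**2 - 42*L) + 31)/5 = -(31 + L**2 - 42*L)/5 = -31/5 - L**2/5 + 42*L/5)
T(w) = w + w**2 (T(w) = w**2 + w = w + w**2)
sqrt(X + T(v(-23))) = sqrt(4857182 + (-31/5 - 1/5*(-23)**2 + (42/5)*(-23))*(1 + (-31/5 - 1/5*(-23)**2 + (42/5)*(-23)))) = sqrt(4857182 + (-31/5 - 1/5*529 - 966/5)*(1 + (-31/5 - 1/5*529 - 966/5))) = sqrt(4857182 + (-31/5 - 529/5 - 966/5)*(1 + (-31/5 - 529/5 - 966/5))) = sqrt(4857182 - 1526*(1 - 1526/5)/5) = sqrt(4857182 - 1526/5*(-1521/5)) = sqrt(4857182 + 2321046/25) = sqrt(123750596/25) = 2*sqrt(30937649)/5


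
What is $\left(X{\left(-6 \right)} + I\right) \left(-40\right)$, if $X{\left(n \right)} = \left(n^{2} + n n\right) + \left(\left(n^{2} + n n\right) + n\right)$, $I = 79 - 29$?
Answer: $-7520$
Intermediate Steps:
$I = 50$
$X{\left(n \right)} = n + 4 n^{2}$ ($X{\left(n \right)} = \left(n^{2} + n^{2}\right) + \left(\left(n^{2} + n^{2}\right) + n\right) = 2 n^{2} + \left(2 n^{2} + n\right) = 2 n^{2} + \left(n + 2 n^{2}\right) = n + 4 n^{2}$)
$\left(X{\left(-6 \right)} + I\right) \left(-40\right) = \left(- 6 \left(1 + 4 \left(-6\right)\right) + 50\right) \left(-40\right) = \left(- 6 \left(1 - 24\right) + 50\right) \left(-40\right) = \left(\left(-6\right) \left(-23\right) + 50\right) \left(-40\right) = \left(138 + 50\right) \left(-40\right) = 188 \left(-40\right) = -7520$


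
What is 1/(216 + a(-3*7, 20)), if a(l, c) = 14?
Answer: 1/230 ≈ 0.0043478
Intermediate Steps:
1/(216 + a(-3*7, 20)) = 1/(216 + 14) = 1/230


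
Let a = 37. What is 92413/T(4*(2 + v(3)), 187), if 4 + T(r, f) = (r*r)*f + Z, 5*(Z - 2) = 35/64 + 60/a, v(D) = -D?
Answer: 218833984/7081347 ≈ 30.903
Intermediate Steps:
Z = 5763/2368 (Z = 2 + (35/64 + 60/37)/5 = 2 + (⅕)*(5135/2368) = 2 + 1027/2368 = 5763/2368 ≈ 2.4337)
T(r, f) = -3709/2368 + f*r² (T(r, f) = -4 + ((r*r)*f + 5763/2368) = -4 + (r²*f + 5763/2368) = -4 + (f*r² + 5763/2368) = -4 + (5763/2368 + f*r²) = -3709/2368 + f*r²)
92413/T(4*(2 + v(3)), 187) = 92413/(-3709/2368 + 187*(4*(2 - 1*3))²) = 92413/(-3709/2368 + 187*(4*(2 - 3))²) = 92413/(-3709/2368 + 187*(4*(-1))²) = 92413/(-3709/2368 + 187*(-4)²) = 92413/(-3709/2368 + 187*16) = 92413/(-3709/2368 + 2992) = 92413/(7081347/2368) = 92413*(2368/7081347) = 218833984/7081347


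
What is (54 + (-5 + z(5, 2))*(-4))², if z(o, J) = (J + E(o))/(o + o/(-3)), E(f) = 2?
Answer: 119716/25 ≈ 4788.6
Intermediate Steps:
z(o, J) = 3*(2 + J)/(2*o) (z(o, J) = (J + 2)/(o + o/(-3)) = (2 + J)/(o + o*(-⅓)) = (2 + J)/(o - o/3) = (2 + J)/((2*o/3)) = (2 + J)*(3/(2*o)) = 3*(2 + J)/(2*o))
(54 + (-5 + z(5, 2))*(-4))² = (54 + (-5 + (3/2)*(2 + 2)/5)*(-4))² = (54 + (-5 + (3/2)*(⅕)*4)*(-4))² = (54 + (-5 + 6/5)*(-4))² = (54 - 19/5*(-4))² = (54 + 76/5)² = (346/5)² = 119716/25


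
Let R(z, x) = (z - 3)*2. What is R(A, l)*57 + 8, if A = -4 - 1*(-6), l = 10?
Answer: -106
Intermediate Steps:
A = 2 (A = -4 + 6 = 2)
R(z, x) = -6 + 2*z (R(z, x) = (-3 + z)*2 = -6 + 2*z)
R(A, l)*57 + 8 = (-6 + 2*2)*57 + 8 = (-6 + 4)*57 + 8 = -2*57 + 8 = -114 + 8 = -106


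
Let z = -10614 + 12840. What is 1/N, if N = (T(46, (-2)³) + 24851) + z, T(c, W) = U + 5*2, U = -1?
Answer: 1/27086 ≈ 3.6919e-5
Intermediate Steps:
z = 2226
T(c, W) = 9 (T(c, W) = -1 + 5*2 = -1 + 10 = 9)
N = 27086 (N = (9 + 24851) + 2226 = 24860 + 2226 = 27086)
1/N = 1/27086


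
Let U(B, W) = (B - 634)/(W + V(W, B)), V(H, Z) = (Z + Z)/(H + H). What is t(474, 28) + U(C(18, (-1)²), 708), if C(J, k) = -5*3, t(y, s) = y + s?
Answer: 83722502/167083 ≈ 501.08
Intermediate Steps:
t(y, s) = s + y
V(H, Z) = Z/H (V(H, Z) = (2*Z)/((2*H)) = (2*Z)*(1/(2*H)) = Z/H)
C(J, k) = -15
U(B, W) = (-634 + B)/(W + B/W) (U(B, W) = (B - 634)/(W + B/W) = (-634 + B)/(W + B/W))
t(474, 28) + U(C(18, (-1)²), 708) = (28 + 474) + 708*(-634 - 15)/(-15 + 708²) = 502 + 708*(-649)/(-15 + 501264) = 502 + 708*(-649)/501249 = 502 + 708*(1/501249)*(-649) = 502 - 153164/167083 = 83722502/167083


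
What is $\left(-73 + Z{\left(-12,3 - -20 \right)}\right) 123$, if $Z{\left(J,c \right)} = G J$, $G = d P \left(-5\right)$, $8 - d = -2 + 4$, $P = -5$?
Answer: $-230379$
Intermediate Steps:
$d = 6$ ($d = 8 - \left(-2 + 4\right) = 8 - 2 = 6$)
$G = 150$ ($G = 6 \left(-5\right) \left(-5\right) = \left(-30\right) \left(-5\right) = 150$)
$Z{\left(J,c \right)} = 150 J$
$\left(-73 + Z{\left(-12,3 - -20 \right)}\right) 123 = \left(-73 + 150 \left(-12\right)\right) 123 = \left(-73 - 1800\right) 123 = \left(-1873\right) 123 = -230379$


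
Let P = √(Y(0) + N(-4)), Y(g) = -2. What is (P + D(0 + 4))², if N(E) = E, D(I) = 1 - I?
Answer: (3 - I*√6)² ≈ 3.0 - 14.697*I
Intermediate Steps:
P = I*√6 (P = √(-2 - 4) = √(-6) = I*√6 ≈ 2.4495*I)
(P + D(0 + 4))² = (I*√6 + (1 - (0 + 4)))² = (I*√6 + (1 - 1*4))² = (I*√6 + (1 - 4))² = (I*√6 - 3)² = (-3 + I*√6)²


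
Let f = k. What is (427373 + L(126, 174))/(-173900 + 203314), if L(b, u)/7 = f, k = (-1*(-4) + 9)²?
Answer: 214278/14707 ≈ 14.570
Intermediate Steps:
k = 169 (k = (4 + 9)² = 13² = 169)
f = 169
L(b, u) = 1183 (L(b, u) = 7*169 = 1183)
(427373 + L(126, 174))/(-173900 + 203314) = (427373 + 1183)/(-173900 + 203314) = 428556/29414 = 428556*(1/29414) = 214278/14707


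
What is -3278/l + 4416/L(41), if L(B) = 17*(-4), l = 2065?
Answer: -2335486/35105 ≈ -66.529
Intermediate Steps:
L(B) = -68
-3278/l + 4416/L(41) = -3278/2065 + 4416/(-68) = -3278*1/2065 + 4416*(-1/68) = -3278/2065 - 1104/17 = -2335486/35105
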